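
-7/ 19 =-0.37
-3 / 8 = -0.38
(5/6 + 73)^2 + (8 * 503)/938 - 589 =82168537/16884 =4866.65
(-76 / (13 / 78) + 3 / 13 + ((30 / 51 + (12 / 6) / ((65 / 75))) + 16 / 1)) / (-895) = 96549 / 197795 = 0.49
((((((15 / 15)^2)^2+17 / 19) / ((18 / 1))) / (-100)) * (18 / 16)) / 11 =-9 / 83600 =-0.00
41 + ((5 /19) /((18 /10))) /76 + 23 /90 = 297879 /7220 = 41.26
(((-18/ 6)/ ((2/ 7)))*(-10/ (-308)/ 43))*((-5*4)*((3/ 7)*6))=0.41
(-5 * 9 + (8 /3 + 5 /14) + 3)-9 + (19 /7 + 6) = -1649 /42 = -39.26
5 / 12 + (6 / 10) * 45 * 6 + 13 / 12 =327 / 2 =163.50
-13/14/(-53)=13/742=0.02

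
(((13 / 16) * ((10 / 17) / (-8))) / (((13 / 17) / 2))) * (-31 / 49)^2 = -4805 / 76832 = -0.06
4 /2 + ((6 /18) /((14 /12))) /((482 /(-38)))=3336 /1687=1.98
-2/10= -1/5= -0.20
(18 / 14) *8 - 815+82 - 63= -785.71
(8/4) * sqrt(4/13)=4 * sqrt(13)/13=1.11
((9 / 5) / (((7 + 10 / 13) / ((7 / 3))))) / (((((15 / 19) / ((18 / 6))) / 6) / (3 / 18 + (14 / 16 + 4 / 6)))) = 21.06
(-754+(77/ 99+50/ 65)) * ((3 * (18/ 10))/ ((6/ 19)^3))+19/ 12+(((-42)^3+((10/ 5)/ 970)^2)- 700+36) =-203777.29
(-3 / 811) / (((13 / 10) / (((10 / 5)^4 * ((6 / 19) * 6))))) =-17280 / 200317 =-0.09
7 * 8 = 56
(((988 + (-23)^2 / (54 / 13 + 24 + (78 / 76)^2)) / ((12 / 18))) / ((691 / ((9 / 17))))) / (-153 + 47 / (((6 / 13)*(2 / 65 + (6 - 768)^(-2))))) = 73193111472 / 199806152942879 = 0.00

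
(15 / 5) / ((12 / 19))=19 / 4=4.75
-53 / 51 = -1.04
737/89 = 8.28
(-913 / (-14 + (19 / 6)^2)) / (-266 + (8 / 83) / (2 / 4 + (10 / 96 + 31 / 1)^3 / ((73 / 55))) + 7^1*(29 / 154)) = -110966157352954376 / 127784273617885547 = -0.87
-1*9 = -9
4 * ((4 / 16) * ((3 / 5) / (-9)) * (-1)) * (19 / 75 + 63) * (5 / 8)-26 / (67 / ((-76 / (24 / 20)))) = 410231 / 15075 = 27.21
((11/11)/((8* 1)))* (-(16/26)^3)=-0.03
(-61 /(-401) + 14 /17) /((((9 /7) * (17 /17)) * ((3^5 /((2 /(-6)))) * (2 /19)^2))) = -1867453 /19878372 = -0.09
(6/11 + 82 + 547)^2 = 47955625/121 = 396327.48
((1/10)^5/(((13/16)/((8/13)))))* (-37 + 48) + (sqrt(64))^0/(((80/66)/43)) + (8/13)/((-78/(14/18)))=4046120129/114075000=35.47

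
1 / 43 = 0.02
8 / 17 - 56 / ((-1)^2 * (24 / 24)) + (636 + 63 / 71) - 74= 612381 / 1207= 507.36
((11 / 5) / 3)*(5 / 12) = 11 / 36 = 0.31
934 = 934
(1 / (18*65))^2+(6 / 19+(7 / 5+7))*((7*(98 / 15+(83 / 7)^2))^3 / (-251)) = -2123348297599926625777 / 55980036157500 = -37930455.99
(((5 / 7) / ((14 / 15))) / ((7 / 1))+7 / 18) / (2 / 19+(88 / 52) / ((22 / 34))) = 189943 / 1037232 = 0.18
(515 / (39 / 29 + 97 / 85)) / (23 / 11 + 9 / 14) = 97749575 / 1289944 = 75.78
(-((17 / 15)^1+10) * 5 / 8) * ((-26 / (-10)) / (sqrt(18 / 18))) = -2171 / 120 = -18.09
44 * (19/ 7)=836/ 7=119.43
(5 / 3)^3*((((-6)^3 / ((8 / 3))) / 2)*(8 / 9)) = -500 / 3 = -166.67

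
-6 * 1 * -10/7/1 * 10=600/7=85.71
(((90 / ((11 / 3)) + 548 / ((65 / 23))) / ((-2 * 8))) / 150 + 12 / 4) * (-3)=-2495903 / 286000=-8.73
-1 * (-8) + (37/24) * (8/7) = 205/21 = 9.76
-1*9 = -9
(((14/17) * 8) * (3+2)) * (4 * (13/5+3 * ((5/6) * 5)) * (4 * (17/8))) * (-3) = -50736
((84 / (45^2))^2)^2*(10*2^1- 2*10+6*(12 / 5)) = 4917248 / 115330078125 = 0.00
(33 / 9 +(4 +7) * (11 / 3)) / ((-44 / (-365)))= 365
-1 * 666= -666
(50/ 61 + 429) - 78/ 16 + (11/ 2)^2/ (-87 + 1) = 4454829/ 10492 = 424.59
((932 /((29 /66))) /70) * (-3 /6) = -15.15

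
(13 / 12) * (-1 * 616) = -667.33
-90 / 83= -1.08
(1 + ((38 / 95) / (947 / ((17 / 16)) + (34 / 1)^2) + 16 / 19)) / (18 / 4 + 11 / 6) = 9137019 / 31410610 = 0.29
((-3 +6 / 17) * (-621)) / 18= 3105 / 34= 91.32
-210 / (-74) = 105 / 37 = 2.84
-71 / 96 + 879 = 84313 / 96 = 878.26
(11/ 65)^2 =121/ 4225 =0.03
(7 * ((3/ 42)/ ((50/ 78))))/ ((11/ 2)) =39/ 275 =0.14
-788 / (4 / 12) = -2364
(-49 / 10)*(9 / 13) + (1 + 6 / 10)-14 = -2053 / 130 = -15.79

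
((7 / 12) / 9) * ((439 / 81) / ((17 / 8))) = 6146 / 37179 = 0.17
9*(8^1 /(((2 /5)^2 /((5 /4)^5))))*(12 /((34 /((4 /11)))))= 2109375 /11968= 176.25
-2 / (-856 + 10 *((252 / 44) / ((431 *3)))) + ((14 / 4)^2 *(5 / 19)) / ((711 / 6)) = 539812981 / 18273561258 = 0.03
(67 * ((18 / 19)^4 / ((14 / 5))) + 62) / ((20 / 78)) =1445784483 / 4561235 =316.97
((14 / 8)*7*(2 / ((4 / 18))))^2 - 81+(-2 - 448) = 11624.06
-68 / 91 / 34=-2 / 91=-0.02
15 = 15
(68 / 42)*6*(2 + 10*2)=1496 / 7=213.71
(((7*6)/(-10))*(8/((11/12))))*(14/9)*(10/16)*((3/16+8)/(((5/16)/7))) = -359464/55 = -6535.71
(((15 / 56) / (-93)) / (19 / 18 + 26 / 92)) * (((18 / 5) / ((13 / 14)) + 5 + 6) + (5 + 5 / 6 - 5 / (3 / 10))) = -108813 / 12502672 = -0.01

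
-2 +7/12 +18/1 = 199/12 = 16.58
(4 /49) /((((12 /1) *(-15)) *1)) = -1 /2205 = -0.00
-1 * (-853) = 853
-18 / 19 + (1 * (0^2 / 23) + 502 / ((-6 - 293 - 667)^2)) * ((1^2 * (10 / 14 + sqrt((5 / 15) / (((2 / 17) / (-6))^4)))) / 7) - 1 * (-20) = 72539 * sqrt(3) / 1088682 + 8276184409 / 434384118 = 19.17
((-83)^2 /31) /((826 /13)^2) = 1164241 /21150556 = 0.06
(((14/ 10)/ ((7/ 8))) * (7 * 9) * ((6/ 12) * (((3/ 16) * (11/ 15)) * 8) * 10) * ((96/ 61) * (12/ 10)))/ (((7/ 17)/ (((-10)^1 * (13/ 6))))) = -16803072/ 305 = -55092.04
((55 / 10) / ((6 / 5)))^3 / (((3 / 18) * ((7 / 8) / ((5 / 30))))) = 166375 / 1512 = 110.04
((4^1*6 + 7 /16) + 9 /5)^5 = 40743862065910499 /3276800000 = 12434039.94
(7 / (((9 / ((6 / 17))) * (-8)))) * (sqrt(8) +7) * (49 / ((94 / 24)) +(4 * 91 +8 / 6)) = -127.43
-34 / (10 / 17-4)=289 / 29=9.97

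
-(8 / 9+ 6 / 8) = -59 / 36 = -1.64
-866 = -866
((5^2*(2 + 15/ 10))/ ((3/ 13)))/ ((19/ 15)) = 11375/ 38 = 299.34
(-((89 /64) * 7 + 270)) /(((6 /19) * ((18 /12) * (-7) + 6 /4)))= 340157 /3456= 98.43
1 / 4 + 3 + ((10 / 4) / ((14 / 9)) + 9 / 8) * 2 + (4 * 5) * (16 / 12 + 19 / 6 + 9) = 1951 / 7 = 278.71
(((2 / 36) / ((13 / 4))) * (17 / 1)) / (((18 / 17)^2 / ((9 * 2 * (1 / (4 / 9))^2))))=4913 / 208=23.62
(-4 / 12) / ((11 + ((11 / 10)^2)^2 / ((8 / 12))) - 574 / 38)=380000 / 2176389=0.17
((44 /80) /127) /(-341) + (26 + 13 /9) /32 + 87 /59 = 780092617 /334487520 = 2.33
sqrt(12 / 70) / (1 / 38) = 38 * sqrt(210) / 35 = 15.73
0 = 0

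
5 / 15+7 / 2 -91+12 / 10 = -85.97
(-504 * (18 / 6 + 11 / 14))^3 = -6946005312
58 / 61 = 0.95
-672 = -672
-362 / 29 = -12.48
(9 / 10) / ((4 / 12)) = 27 / 10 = 2.70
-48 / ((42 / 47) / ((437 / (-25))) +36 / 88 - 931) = 21689184 / 420518047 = 0.05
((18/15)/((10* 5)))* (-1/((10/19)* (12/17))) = -323/5000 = -0.06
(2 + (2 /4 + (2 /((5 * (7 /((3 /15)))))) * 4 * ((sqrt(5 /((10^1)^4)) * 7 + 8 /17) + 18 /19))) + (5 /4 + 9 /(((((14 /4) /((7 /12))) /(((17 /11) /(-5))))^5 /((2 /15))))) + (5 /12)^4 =2 * sqrt(5) /625 + 16801080102214909 /4369635732000000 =3.85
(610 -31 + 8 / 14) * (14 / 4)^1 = 4057 / 2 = 2028.50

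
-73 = -73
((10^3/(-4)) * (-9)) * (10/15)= 1500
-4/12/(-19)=1/57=0.02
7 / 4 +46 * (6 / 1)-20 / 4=1091 / 4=272.75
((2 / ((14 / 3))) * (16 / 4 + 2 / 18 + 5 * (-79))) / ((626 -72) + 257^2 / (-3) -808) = 3518 / 467677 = 0.01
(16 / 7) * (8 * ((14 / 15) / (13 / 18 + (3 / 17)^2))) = 443904 / 19595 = 22.65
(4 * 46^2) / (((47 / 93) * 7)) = 787152 / 329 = 2392.56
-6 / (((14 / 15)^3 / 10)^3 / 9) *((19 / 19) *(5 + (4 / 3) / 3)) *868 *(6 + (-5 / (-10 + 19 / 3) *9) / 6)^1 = -79102017333984375 / 20706224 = -3820204849.23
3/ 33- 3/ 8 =-25/ 88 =-0.28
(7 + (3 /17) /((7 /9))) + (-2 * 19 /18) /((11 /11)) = 5479 /1071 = 5.12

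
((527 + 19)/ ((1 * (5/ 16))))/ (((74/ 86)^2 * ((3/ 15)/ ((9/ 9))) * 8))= 2019108/ 1369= 1474.88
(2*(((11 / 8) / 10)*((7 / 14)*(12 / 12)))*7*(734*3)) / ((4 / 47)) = 3984519 / 160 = 24903.24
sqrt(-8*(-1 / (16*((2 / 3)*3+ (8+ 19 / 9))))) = 3*sqrt(218) / 218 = 0.20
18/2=9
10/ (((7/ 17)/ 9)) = 1530/ 7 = 218.57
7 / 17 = 0.41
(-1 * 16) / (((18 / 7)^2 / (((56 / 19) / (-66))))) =5488 / 50787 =0.11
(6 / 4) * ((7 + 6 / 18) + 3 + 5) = 23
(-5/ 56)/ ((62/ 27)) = -135/ 3472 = -0.04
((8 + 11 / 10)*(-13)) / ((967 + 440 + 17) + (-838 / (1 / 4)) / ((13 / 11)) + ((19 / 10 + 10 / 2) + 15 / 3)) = 15379 / 182053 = 0.08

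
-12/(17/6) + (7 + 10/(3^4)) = 3977/1377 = 2.89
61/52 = 1.17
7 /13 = 0.54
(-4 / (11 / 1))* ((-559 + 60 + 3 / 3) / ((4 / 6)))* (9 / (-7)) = -26892 / 77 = -349.25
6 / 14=3 / 7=0.43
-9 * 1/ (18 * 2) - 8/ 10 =-21/ 20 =-1.05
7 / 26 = 0.27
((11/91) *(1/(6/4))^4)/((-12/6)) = -88/7371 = -0.01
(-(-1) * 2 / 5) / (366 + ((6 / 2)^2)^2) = 2 / 2235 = 0.00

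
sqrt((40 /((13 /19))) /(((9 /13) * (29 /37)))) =2 * sqrt(203870) /87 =10.38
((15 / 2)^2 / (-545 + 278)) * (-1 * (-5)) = -375 / 356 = -1.05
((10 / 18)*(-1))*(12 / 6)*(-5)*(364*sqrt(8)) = 36400*sqrt(2) / 9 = 5719.71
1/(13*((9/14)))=14/117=0.12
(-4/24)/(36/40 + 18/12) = -5/72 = -0.07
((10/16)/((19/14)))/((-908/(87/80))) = -609/1104128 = -0.00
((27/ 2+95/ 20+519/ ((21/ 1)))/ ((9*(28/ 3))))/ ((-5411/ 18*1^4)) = -3609/ 2121112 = -0.00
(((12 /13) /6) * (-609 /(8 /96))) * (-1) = 14616 /13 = 1124.31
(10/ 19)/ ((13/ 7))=70/ 247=0.28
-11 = -11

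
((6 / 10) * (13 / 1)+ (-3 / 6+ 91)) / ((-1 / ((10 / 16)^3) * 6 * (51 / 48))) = -24575 / 6528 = -3.76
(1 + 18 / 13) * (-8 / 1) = -248 / 13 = -19.08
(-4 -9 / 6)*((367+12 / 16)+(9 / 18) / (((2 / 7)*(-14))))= -32351 / 16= -2021.94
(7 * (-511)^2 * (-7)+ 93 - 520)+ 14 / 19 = -243111750 / 19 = -12795355.26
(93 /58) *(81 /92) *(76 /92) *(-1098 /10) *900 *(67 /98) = -236908819845 /3006836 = -78790.07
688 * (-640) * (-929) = 409057280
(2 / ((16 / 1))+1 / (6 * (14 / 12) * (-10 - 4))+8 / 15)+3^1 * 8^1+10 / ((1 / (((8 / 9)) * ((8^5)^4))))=180778091922353606271593 / 17640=10248191152060862033.54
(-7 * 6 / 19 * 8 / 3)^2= 12544 / 361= 34.75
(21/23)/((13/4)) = 84/299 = 0.28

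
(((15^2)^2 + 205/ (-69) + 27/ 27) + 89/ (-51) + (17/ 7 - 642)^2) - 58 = 8805761795/ 19159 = 459614.90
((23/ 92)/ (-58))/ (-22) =1/ 5104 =0.00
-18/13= -1.38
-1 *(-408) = 408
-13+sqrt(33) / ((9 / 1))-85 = -98+sqrt(33) / 9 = -97.36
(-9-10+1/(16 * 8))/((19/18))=-21879/1216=-17.99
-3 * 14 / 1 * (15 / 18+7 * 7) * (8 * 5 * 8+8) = -686504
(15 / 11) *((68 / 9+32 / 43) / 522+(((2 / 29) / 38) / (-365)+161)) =112788984872 / 513687933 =219.57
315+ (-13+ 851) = 1153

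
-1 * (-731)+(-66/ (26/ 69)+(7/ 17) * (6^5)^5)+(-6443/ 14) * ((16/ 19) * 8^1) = 344091776026239100961922/ 29393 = 11706589188794580374.98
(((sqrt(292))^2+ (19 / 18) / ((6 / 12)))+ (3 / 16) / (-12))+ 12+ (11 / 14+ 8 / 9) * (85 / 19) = 313.59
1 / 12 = 0.08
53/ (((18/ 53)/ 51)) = 47753/ 6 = 7958.83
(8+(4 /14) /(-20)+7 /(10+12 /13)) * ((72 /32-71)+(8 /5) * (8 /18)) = -586.94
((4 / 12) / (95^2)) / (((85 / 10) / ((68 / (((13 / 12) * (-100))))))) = -8 / 2933125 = -0.00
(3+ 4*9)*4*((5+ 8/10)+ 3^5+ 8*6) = 231504/5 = 46300.80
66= 66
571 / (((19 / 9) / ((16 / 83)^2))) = 1315584 / 130891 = 10.05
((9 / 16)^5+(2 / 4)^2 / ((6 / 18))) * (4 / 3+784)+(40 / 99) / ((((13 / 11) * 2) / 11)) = 19479215731 / 30670848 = 635.11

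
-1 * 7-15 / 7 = -9.14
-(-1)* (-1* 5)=-5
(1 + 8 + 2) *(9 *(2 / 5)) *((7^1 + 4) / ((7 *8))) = 7.78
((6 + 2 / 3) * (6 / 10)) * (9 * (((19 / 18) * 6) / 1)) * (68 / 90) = 2584 / 15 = 172.27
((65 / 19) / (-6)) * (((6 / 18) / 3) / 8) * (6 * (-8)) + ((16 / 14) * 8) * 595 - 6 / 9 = 930191 / 171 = 5439.71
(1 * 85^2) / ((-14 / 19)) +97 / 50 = -1715598 / 175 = -9803.42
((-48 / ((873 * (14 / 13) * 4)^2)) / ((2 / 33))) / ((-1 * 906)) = 1859 / 30074626512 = 0.00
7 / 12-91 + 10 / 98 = -53105 / 588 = -90.31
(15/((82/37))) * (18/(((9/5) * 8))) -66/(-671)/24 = 169357/20008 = 8.46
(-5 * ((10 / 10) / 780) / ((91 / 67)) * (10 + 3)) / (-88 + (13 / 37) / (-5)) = 12395 / 17791956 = 0.00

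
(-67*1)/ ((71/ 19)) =-17.93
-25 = -25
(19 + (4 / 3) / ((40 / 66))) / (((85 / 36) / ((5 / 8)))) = 477 / 85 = 5.61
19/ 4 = 4.75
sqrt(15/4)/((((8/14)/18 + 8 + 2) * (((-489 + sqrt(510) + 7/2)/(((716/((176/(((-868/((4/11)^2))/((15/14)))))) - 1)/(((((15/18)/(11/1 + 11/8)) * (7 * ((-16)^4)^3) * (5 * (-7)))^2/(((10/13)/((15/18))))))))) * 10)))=7123568043933 * sqrt(34)/21005445882005711110933503126182441045196800000 + 2305661523552981 * sqrt(15)/210054458820057111109335031261824410451968000000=0.00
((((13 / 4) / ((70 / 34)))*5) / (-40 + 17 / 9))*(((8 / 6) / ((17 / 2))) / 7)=-78 / 16807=-0.00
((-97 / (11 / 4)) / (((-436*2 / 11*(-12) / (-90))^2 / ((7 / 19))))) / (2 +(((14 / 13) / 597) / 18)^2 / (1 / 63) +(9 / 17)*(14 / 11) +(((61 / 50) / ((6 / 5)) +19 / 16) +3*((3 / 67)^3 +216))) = -256188052834789649198625 / 1437913151250124044184655012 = -0.00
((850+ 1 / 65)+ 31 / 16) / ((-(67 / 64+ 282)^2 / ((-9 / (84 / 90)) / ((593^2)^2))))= 3062123136 / 3692638917667251663475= 0.00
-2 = -2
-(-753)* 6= 4518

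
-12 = -12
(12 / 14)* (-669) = -4014 / 7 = -573.43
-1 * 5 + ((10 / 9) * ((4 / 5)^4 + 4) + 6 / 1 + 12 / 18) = 7387 / 1125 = 6.57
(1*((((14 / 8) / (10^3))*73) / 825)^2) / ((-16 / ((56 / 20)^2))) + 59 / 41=1.44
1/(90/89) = 89/90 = 0.99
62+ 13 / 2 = 137 / 2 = 68.50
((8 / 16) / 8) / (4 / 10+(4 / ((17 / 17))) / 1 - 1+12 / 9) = 15 / 1136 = 0.01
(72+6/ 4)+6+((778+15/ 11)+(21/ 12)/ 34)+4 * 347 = 3361385/ 1496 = 2246.92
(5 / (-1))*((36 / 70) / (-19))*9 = 162 / 133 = 1.22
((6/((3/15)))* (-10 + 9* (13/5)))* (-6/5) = -2412/5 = -482.40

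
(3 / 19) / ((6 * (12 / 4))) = 1 / 114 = 0.01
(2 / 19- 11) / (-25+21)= 207 / 76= 2.72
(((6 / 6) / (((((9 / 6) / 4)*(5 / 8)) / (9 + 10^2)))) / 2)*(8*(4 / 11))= 111616 / 165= 676.46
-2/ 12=-1/ 6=-0.17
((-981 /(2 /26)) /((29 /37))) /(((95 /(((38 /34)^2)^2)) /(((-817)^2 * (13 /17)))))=-28084219064094843 /205879265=-136411110.00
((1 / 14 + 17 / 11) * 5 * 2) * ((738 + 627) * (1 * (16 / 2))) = 1942200 / 11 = 176563.64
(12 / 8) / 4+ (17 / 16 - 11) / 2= -147 / 32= -4.59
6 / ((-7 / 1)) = -6 / 7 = -0.86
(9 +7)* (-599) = -9584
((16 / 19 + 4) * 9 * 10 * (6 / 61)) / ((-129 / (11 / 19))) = -182160 / 946903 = -0.19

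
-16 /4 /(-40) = 1 /10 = 0.10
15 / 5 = 3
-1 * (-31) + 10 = 41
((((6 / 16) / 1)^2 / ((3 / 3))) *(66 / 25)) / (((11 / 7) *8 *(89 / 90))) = 1701 / 56960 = 0.03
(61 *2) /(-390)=-61 /195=-0.31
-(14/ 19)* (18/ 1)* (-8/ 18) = 112/ 19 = 5.89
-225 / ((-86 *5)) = 45 / 86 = 0.52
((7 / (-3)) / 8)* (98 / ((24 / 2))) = -343 / 144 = -2.38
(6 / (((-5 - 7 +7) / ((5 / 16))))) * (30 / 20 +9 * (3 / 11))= -261 / 176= -1.48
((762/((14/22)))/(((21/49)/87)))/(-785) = -309.65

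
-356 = -356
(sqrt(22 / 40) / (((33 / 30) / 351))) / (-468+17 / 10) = -3510*sqrt(55) / 51293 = -0.51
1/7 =0.14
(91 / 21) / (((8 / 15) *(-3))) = -65 / 24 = -2.71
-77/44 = -7/4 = -1.75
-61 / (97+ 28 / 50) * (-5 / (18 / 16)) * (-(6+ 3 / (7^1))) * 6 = -610000 / 5691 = -107.19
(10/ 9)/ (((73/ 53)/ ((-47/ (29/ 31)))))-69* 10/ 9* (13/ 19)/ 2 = -66.76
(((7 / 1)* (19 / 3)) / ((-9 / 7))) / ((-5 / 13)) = 89.65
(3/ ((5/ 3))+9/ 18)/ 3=23/ 30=0.77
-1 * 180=-180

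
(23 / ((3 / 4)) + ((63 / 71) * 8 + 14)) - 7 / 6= 7185 / 142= 50.60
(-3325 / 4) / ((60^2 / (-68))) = 2261 / 144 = 15.70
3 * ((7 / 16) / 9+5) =727 / 48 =15.15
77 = 77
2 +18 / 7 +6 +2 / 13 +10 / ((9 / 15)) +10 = 37.39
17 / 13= 1.31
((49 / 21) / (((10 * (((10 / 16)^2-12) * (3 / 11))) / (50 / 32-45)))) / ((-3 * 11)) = -1946 / 20061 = -0.10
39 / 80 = 0.49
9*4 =36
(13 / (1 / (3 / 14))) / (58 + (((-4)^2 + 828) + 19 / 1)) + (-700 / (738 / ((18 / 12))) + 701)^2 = 31823502387269 / 65024442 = 489408.31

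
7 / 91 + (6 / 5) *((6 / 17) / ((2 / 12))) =2893 / 1105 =2.62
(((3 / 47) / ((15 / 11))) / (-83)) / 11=-0.00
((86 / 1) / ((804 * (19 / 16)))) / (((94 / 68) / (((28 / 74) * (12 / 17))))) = 38528 / 2213747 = 0.02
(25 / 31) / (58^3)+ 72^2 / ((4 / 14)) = 109743475993 / 6048472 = 18144.00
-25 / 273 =-0.09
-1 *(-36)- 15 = 21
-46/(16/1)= -23/8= -2.88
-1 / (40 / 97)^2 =-9409 / 1600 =-5.88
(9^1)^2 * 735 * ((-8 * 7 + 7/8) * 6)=-78764805/4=-19691201.25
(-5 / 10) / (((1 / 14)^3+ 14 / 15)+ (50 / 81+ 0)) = -0.32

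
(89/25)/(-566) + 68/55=1.23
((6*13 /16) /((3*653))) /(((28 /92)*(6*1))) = 299 /219408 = 0.00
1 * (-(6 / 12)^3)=-1 / 8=-0.12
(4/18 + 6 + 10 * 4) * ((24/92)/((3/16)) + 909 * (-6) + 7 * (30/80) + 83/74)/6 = -964492178/22977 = -41976.42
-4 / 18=-2 / 9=-0.22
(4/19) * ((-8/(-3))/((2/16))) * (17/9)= 4352/513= 8.48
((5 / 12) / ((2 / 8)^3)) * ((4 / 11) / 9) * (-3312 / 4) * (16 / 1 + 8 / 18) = -4357120 / 297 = -14670.44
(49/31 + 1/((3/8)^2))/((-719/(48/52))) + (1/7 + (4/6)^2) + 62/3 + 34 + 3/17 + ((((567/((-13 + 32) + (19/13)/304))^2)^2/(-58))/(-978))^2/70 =120322929680678371561186779856754451393332372642/2067183981683443685151357352436514142826515215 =58.21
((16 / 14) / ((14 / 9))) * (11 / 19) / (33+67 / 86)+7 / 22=0.33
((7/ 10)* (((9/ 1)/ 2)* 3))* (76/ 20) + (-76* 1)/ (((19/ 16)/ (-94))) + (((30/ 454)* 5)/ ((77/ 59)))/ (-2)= 10577912239/ 1747900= 6051.78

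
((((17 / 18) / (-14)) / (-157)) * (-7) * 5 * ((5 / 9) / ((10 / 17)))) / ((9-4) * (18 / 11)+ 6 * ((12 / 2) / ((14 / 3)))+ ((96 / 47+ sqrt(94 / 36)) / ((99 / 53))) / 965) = -126076401280023810 / 141111452990229386513+ 17598899319155 * sqrt(94) / 3386674871765505276312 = -0.00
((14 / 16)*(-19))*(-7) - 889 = -6181 / 8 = -772.62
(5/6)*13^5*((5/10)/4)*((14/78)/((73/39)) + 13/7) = 926376035/12264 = 75536.21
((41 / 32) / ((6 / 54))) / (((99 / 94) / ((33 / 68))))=5781 / 1088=5.31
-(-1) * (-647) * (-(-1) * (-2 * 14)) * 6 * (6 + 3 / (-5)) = 2934792 / 5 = 586958.40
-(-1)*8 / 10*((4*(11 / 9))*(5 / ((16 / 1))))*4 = 44 / 9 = 4.89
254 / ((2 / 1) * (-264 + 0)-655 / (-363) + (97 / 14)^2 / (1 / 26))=9035796 / 25682189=0.35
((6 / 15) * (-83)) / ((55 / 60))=-1992 / 55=-36.22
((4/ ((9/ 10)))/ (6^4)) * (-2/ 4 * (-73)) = 365/ 2916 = 0.13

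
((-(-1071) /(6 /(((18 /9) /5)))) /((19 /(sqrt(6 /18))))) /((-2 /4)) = -238*sqrt(3) /95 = -4.34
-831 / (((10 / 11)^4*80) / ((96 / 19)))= -36500013 / 475000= -76.84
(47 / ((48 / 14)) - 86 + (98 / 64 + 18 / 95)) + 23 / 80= -128197 / 1824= -70.28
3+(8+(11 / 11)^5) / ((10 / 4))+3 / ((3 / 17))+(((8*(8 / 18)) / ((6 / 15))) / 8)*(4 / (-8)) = 1037 / 45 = 23.04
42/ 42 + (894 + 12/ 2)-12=889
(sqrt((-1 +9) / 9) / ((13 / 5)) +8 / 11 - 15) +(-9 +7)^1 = -15.91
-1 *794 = -794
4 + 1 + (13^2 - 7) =167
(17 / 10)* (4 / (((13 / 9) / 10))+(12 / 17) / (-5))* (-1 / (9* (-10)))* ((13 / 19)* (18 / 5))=15222 / 11875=1.28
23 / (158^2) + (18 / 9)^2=99879 / 24964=4.00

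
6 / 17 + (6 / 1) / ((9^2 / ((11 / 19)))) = 3452 / 8721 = 0.40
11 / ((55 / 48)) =48 / 5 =9.60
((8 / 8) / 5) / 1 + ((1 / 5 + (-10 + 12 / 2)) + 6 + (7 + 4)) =67 / 5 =13.40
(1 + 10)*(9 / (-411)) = -33 / 137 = -0.24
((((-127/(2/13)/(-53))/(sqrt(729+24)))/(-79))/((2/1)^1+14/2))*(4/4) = -1651*sqrt(753)/56750598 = -0.00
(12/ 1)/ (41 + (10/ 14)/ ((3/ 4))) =252/ 881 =0.29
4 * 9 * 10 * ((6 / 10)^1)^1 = 216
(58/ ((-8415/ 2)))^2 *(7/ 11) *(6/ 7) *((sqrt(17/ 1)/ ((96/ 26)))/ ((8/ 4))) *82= 0.00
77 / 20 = 3.85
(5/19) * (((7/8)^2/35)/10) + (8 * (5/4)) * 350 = 42560007/12160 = 3500.00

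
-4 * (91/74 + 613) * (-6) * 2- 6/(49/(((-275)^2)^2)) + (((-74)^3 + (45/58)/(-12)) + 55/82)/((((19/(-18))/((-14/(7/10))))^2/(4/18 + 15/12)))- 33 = -711615467528965029/778192177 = -914446956.11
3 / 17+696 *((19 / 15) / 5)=75011 / 425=176.50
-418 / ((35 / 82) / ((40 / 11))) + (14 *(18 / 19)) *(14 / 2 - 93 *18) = -3414220 / 133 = -25670.83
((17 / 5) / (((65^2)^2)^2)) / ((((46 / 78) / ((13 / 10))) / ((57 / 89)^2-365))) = -73641858 / 8587524844208984375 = -0.00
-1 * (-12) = 12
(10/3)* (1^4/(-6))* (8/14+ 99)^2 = -2429045/441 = -5508.04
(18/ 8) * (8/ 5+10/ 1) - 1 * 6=201/ 10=20.10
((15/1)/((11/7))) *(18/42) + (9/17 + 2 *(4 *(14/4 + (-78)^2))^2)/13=221753025044/2431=91218850.29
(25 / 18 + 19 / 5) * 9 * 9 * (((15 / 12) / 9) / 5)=11.68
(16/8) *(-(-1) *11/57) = 22/57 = 0.39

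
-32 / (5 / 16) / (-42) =256 / 105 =2.44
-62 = -62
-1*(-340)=340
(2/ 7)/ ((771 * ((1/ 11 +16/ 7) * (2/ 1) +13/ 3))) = 22/ 539443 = 0.00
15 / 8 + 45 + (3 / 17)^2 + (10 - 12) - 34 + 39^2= 3541767 / 2312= 1531.91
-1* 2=-2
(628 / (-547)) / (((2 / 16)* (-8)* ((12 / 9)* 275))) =471 / 150425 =0.00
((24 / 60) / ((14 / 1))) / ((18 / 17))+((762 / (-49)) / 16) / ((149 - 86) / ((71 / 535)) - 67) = 12561953 / 510642720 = 0.02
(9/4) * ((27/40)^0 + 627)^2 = 887364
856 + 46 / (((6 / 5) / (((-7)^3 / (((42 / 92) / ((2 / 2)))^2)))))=-1680268 / 27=-62232.15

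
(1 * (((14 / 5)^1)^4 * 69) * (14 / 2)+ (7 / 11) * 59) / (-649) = -204362333 / 4461875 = -45.80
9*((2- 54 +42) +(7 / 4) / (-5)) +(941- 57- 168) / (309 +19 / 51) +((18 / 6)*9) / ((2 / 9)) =30.66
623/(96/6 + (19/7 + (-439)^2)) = 4361/1349178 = 0.00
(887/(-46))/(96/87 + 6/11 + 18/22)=-282953/36202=-7.82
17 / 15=1.13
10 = 10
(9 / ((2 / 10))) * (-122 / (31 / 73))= -400770 / 31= -12928.06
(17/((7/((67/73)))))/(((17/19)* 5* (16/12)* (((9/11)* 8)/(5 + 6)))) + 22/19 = 8322787/4660320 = 1.79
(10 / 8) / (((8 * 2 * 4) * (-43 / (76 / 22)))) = -95 / 60544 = -0.00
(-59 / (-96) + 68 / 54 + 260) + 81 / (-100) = 5638979 / 21600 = 261.06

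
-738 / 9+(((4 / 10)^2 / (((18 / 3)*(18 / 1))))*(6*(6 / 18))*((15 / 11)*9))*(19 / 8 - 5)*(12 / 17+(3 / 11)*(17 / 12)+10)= -83.06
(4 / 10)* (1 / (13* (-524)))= -1 / 17030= -0.00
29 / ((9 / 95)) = 2755 / 9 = 306.11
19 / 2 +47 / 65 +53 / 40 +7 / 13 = 1257 / 104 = 12.09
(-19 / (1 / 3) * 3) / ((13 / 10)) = -1710 / 13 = -131.54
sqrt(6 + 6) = 3.46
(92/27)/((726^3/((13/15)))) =299/38744039070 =0.00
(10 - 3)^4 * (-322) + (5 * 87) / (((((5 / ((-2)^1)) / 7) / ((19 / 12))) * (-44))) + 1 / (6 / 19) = -204091801 / 264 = -773075.00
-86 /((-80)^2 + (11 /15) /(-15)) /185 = -3870 /53279593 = -0.00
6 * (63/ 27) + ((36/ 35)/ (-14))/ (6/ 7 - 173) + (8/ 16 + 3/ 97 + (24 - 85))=-380204133/ 8181950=-46.47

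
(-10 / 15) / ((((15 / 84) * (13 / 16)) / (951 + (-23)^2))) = -265216 / 39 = -6800.41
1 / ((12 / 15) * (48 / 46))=1.20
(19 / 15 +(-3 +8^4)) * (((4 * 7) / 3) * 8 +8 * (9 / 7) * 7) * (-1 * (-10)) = 54044320 / 9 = 6004924.44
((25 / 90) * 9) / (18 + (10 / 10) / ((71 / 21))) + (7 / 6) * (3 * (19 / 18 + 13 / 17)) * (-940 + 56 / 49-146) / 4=-915691837 / 529992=-1727.75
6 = 6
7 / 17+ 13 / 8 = 277 / 136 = 2.04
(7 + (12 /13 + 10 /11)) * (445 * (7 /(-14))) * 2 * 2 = -1124070 /143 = -7860.63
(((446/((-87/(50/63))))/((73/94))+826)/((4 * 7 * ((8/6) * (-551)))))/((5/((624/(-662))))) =2134581397/283783924095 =0.01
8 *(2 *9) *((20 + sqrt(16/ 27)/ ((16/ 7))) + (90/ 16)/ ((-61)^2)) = 28 *sqrt(3) + 10717290/ 3721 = 2928.72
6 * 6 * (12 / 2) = 216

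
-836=-836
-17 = -17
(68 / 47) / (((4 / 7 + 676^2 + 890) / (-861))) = -204918 / 75319051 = -0.00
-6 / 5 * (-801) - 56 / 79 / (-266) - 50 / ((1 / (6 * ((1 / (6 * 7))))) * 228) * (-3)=961.30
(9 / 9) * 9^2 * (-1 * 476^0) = -81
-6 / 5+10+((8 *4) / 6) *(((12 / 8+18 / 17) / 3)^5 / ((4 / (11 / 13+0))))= 20619910091 / 2214976920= 9.31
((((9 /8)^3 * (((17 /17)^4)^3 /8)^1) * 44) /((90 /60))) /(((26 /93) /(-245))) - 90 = -62102385 /13312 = -4665.14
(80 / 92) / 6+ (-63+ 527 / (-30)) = -18497 / 230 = -80.42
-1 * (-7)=7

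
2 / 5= 0.40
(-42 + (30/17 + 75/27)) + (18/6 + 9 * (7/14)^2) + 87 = 33533/612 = 54.79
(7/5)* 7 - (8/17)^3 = 238177/24565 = 9.70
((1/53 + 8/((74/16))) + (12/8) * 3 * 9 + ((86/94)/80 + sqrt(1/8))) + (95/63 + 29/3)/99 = sqrt(2)/4 + 177148212221/4180695120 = 42.73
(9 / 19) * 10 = 90 / 19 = 4.74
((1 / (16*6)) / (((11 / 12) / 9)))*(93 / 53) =837 / 4664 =0.18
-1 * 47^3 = -103823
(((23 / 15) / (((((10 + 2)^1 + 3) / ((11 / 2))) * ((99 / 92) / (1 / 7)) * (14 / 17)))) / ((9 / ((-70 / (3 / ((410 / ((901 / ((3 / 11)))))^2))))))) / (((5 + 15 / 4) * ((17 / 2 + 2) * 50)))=-28455968 / 36119995532775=-0.00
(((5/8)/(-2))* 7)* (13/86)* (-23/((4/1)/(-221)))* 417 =-964423005/5504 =-175222.20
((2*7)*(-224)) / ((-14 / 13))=2912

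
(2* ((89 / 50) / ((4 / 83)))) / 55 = 7387 / 5500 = 1.34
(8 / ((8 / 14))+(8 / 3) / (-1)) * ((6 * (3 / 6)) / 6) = 17 / 3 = 5.67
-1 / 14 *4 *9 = -18 / 7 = -2.57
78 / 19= 4.11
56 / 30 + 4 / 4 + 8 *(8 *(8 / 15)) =37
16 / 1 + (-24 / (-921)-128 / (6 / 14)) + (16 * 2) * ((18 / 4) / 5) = -1168936 / 4605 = -253.84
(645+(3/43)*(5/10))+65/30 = 83489/129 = 647.20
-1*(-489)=489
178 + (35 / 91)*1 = 178.38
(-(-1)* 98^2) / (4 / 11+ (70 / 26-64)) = -196196 / 1245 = -157.59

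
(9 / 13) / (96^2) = 1 / 13312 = 0.00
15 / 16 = 0.94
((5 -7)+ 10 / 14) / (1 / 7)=-9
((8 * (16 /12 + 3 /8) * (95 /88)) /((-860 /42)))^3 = -162146094677 /433454354432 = -0.37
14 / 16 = 0.88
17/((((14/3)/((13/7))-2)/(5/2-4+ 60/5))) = 13923/40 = 348.08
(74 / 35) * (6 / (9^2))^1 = 148 / 945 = 0.16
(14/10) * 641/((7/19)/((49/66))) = 596771/330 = 1808.40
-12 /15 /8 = -0.10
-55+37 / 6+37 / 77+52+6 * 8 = 23861 / 462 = 51.65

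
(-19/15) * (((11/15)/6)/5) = -209/6750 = -0.03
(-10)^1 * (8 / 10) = -8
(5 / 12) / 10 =1 / 24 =0.04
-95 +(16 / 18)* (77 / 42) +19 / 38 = -5015 / 54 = -92.87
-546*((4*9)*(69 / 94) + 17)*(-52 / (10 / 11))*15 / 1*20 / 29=19122863760 / 1363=14029980.75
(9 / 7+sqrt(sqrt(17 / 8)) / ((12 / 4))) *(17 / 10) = 17 *34^(1 / 4) / 60+153 / 70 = 2.87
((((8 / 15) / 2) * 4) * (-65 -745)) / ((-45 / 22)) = 2112 / 5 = 422.40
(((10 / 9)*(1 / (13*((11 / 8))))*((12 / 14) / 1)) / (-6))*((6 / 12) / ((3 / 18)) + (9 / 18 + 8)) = -920 / 9009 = -0.10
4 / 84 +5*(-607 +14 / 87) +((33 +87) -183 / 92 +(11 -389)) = -61521301 / 18676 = -3294.14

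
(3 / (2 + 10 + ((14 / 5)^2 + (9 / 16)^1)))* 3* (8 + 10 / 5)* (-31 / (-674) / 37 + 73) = 32769090000 / 101759509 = 322.02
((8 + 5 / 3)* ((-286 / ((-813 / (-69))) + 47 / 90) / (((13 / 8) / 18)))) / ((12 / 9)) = -33598414 / 17615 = -1907.38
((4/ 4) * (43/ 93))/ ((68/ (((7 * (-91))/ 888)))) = -0.00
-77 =-77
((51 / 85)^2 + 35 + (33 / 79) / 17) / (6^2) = 1188037 / 1208700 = 0.98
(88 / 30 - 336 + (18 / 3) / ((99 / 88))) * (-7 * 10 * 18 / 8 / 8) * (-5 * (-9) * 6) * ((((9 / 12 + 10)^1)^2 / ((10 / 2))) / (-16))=-1288462707 / 512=-2516528.72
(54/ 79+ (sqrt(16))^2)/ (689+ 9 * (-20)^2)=1318/ 338831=0.00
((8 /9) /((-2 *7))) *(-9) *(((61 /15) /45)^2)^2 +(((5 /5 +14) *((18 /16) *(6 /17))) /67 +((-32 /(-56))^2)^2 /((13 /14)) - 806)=-3398298453705427124017 /4217317316001562500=-805.80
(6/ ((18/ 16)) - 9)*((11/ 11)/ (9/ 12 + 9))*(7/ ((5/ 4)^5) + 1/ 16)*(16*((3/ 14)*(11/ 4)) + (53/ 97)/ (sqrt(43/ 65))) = -4751791/ 568750 - 22894993*sqrt(2795)/ 2033362500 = -8.95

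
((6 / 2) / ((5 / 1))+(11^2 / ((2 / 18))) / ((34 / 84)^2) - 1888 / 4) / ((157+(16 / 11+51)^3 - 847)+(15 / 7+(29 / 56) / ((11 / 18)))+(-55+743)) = 332572439276 / 7772420662905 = 0.04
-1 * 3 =-3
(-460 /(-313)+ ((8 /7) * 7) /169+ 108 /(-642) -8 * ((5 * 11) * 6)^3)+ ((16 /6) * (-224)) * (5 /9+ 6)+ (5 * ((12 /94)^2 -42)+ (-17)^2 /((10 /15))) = -194107214634563653445 /675156254994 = -287499690.92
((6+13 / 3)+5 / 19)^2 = 364816 / 3249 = 112.29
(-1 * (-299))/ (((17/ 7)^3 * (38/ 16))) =820456/ 93347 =8.79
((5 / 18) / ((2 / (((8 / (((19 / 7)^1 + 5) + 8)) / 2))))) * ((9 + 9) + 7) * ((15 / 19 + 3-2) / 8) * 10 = 14875 / 7524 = 1.98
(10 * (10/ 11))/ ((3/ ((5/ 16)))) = 0.95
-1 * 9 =-9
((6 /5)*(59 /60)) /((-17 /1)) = -59 /850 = -0.07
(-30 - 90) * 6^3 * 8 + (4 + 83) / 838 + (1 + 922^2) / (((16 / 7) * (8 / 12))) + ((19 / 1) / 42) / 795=78460096376141 / 223846560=350508.39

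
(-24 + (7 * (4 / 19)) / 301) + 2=-17970 / 817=-22.00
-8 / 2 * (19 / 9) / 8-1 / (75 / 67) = -877 / 450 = -1.95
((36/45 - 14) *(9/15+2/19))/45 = -1474/7125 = -0.21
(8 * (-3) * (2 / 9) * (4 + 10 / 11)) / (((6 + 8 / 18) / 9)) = -11664 / 319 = -36.56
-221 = -221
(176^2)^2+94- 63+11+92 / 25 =23987815542 / 25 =959512621.68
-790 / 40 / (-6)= 79 / 24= 3.29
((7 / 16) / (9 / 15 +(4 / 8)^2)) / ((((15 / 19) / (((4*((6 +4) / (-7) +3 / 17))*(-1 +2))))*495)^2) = 32058244 / 379199464875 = 0.00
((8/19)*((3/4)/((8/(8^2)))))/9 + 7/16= 655/912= 0.72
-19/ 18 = -1.06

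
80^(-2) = 1 / 6400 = 0.00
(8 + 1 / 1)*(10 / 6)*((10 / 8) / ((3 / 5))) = 125 / 4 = 31.25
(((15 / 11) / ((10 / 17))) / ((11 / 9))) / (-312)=-153 / 25168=-0.01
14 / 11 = 1.27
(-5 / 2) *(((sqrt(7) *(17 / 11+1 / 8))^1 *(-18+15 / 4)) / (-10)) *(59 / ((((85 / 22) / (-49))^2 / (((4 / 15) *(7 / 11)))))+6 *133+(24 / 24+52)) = -745035579309 *sqrt(7) / 50864000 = -38753.91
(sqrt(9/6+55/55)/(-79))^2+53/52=1.02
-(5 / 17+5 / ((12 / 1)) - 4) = 671 / 204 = 3.29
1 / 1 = 1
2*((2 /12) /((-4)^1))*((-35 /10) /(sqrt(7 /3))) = sqrt(21) /24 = 0.19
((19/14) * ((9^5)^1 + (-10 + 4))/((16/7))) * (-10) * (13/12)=-24306035/64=-379781.80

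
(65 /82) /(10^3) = 0.00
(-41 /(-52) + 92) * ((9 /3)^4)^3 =2564202825 /52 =49311592.79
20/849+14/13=12146/11037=1.10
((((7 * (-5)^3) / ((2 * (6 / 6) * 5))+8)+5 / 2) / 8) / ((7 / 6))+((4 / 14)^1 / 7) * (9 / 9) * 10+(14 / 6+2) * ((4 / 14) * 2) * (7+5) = 4287 / 196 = 21.87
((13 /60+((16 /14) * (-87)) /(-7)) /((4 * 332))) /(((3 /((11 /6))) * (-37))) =-466367 /2600277120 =-0.00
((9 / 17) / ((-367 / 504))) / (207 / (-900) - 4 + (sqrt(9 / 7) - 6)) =0.08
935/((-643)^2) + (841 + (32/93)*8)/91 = 32450842486/3499018887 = 9.27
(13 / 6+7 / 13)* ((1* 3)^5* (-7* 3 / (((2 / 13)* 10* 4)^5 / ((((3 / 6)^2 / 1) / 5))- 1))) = -1138984119 / 14563473046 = -0.08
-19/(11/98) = -1862/11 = -169.27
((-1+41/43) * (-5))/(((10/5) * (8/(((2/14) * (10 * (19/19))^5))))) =62500/301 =207.64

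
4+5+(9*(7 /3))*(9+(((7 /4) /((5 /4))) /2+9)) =401.70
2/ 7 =0.29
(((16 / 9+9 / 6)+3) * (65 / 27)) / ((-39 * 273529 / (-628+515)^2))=-7214485 / 398805282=-0.02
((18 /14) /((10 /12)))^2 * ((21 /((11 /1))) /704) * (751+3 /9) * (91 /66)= 3560193 /532400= 6.69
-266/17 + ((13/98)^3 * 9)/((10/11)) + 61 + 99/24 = 7920298761/160002640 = 49.50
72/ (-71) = -72/ 71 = -1.01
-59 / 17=-3.47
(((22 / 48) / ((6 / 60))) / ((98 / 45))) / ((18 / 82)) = 11275 / 1176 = 9.59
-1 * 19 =-19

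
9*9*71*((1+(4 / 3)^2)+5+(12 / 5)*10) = 182754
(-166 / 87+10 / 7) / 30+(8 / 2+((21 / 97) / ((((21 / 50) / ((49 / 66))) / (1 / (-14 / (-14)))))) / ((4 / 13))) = 5.23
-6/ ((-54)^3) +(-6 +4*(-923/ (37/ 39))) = -3784647203/ 971028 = -3897.57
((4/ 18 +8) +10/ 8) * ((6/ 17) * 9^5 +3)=40277215/ 204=197437.33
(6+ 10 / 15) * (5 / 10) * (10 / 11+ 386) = 42560 / 33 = 1289.70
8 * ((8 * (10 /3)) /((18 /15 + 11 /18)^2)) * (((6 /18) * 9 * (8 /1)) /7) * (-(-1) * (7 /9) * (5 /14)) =11520000 /185983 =61.94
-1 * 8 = -8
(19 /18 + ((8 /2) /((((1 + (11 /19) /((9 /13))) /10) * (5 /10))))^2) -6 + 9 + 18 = 851926453 /443682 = 1920.13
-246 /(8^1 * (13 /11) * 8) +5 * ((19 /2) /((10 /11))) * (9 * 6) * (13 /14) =7619865 /2912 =2616.71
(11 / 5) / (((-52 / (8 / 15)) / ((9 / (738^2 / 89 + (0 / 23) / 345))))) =-979 / 29501550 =-0.00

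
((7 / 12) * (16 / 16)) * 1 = 7 / 12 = 0.58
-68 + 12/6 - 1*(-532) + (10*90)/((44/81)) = 2122.82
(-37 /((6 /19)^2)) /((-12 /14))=93499 /216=432.87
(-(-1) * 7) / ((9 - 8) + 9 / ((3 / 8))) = 7 / 25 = 0.28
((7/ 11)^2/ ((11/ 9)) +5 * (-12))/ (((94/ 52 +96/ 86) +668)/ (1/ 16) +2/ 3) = -133185663/ 23962458850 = -0.01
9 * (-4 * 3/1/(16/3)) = -81/4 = -20.25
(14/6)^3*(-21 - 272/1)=-100499/27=-3722.19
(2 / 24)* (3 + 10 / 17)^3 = 226981 / 58956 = 3.85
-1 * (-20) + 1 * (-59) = -39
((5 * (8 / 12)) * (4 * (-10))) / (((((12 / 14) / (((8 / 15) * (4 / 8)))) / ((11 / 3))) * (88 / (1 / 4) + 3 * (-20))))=-0.52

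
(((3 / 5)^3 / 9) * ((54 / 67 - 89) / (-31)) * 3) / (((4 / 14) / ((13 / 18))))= 537719 / 1038500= 0.52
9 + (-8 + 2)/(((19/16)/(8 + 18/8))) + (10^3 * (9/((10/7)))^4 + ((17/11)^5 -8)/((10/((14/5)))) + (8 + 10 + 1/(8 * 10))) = 1928112845743277/1223987600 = 1575271.55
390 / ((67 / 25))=9750 / 67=145.52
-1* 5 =-5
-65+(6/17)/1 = -1099/17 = -64.65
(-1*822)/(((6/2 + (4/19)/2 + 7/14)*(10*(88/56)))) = -798/55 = -14.51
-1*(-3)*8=24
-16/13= -1.23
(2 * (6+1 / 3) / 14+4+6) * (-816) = -62288 / 7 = -8898.29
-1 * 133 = -133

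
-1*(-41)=41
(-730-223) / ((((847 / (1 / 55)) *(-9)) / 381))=121031 / 139755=0.87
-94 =-94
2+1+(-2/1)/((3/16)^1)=-23/3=-7.67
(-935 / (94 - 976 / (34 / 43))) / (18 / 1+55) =15895 / 1415178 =0.01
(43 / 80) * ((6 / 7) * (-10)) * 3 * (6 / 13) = -1161 / 182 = -6.38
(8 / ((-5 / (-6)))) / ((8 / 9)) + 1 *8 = 94 / 5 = 18.80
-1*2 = -2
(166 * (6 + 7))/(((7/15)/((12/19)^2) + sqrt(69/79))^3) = 231.54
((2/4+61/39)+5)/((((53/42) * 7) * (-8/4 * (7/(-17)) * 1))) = 0.97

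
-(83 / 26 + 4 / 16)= -179 / 52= -3.44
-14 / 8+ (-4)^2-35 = -83 / 4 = -20.75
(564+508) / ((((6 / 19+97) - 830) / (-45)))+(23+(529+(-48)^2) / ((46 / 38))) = 777770756 / 320183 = 2429.14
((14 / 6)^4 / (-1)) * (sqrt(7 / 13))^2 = -16807 / 1053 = -15.96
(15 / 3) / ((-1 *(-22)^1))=5 / 22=0.23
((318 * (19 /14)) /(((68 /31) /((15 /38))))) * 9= 665415 /952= 698.97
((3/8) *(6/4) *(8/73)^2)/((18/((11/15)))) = 22/79935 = 0.00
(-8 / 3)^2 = 64 / 9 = 7.11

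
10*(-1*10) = -100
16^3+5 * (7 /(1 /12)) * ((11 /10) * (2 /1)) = 5020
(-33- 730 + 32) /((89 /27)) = -19737 /89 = -221.76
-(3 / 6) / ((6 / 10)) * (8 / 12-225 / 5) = 665 / 18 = 36.94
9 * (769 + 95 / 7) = 49302 / 7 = 7043.14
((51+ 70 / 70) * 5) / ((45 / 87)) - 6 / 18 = 1507 / 3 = 502.33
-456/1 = -456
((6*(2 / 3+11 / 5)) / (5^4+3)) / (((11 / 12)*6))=43 / 8635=0.00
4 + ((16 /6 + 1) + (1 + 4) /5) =26 /3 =8.67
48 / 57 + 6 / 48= 147 / 152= 0.97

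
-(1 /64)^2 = -1 /4096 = -0.00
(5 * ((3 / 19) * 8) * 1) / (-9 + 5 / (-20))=-0.68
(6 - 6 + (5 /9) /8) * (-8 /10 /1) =-1 /18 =-0.06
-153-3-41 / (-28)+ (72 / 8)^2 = -2059 / 28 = -73.54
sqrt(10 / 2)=sqrt(5)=2.24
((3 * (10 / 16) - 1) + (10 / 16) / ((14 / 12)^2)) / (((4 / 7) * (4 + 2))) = 523 / 1344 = 0.39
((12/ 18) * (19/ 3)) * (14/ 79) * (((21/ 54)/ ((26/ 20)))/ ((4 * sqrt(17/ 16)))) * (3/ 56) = 0.00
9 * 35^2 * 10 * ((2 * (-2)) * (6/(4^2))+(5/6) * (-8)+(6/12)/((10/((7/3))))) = -887512.50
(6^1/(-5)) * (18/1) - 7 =-143/5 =-28.60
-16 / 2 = -8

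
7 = 7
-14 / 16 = -7 / 8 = -0.88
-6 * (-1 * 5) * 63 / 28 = 135 / 2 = 67.50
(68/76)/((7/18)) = 306/133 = 2.30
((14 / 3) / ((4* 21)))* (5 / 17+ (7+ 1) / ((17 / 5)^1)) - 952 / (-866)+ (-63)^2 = 58449967 / 14722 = 3970.25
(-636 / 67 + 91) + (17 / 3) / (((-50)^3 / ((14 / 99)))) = 101369804527 / 1243687500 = 81.51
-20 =-20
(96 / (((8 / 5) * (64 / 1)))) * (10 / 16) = 75 / 128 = 0.59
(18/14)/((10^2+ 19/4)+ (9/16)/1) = 144/11795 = 0.01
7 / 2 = 3.50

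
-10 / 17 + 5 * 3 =245 / 17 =14.41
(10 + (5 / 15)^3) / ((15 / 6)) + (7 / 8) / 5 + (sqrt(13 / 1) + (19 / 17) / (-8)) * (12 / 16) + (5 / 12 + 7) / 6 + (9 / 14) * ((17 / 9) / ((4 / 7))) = 3 * sqrt(13) / 4 + 109369 / 14688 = 10.15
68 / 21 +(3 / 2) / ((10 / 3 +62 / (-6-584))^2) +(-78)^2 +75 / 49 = 6088.91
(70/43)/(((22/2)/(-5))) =-350/473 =-0.74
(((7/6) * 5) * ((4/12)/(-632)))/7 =-5/11376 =-0.00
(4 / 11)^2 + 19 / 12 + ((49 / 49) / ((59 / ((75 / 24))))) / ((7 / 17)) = 2211841 / 1199352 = 1.84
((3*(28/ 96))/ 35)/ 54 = 1/ 2160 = 0.00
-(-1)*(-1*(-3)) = 3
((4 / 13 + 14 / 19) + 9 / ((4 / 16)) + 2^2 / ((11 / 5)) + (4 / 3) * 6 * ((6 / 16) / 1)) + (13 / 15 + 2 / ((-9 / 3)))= 571422 / 13585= 42.06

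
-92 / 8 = -23 / 2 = -11.50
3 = 3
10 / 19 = 0.53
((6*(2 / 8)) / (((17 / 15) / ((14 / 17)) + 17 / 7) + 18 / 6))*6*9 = 17010 / 1429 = 11.90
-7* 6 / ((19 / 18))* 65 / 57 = -16380 / 361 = -45.37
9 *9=81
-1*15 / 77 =-15 / 77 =-0.19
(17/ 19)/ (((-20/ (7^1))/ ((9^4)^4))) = -220509402473369079/ 380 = -580287901245708.10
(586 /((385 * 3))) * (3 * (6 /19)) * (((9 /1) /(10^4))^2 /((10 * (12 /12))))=71199 /1828750000000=0.00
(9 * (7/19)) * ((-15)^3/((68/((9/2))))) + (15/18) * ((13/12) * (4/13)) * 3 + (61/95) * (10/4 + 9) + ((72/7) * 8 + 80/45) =-527678803/813960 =-648.29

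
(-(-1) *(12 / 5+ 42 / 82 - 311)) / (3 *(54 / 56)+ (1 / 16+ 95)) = -307552 / 97785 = -3.15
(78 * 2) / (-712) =-39 / 178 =-0.22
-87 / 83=-1.05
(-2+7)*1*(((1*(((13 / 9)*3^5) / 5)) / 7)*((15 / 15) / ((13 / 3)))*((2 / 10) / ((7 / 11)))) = 891 / 245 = 3.64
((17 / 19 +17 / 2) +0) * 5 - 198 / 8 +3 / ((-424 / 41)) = 176697 / 8056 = 21.93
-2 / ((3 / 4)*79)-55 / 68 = -13579 / 16116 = -0.84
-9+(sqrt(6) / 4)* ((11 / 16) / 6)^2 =-9+121* sqrt(6) / 36864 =-8.99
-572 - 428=-1000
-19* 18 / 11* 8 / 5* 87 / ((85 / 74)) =-17614368 / 4675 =-3767.78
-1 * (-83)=83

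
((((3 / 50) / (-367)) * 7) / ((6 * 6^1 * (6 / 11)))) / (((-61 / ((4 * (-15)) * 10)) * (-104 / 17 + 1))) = 1309 / 11686014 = 0.00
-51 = -51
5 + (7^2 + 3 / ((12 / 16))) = 58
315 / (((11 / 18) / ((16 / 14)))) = 6480 / 11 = 589.09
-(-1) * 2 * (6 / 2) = 6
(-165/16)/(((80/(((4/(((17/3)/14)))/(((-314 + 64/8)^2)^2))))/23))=-1771/529958785536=-0.00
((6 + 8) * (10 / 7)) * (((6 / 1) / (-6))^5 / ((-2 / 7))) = 70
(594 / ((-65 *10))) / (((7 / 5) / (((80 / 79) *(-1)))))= 4752 / 7189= 0.66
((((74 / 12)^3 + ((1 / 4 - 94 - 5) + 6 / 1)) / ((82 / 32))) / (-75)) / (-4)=30619 / 166050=0.18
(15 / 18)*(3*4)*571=5710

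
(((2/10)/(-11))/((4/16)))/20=-1/275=-0.00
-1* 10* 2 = -20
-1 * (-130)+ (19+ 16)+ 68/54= 4489/27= 166.26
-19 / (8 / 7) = -133 / 8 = -16.62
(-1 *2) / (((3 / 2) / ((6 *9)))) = -72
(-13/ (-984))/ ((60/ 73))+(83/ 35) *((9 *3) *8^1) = 211700467/ 413280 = 512.24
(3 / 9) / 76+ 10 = 2281 / 228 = 10.00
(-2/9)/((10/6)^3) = -6/125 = -0.05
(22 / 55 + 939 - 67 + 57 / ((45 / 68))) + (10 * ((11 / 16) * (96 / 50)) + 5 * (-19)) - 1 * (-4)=13211 / 15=880.73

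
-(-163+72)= 91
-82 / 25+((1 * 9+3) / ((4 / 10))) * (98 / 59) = 68662 / 1475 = 46.55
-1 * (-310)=310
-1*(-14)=14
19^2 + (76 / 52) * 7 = 4826 / 13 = 371.23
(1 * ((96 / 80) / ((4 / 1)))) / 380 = 3 / 3800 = 0.00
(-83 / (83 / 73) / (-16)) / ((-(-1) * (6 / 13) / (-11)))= -10439 / 96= -108.74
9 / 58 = 0.16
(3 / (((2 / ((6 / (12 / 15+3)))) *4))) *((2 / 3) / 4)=0.10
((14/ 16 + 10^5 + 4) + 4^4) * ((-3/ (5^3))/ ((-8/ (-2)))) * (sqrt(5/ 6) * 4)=-802087 * sqrt(30)/ 2000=-2196.61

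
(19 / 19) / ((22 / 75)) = 75 / 22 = 3.41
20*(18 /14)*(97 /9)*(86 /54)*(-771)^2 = 5509807580 /21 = 262371789.52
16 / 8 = 2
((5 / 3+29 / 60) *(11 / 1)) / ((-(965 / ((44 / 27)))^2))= -228932 / 3394315125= -0.00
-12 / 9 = -4 / 3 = -1.33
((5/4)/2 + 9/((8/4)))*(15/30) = 41/16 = 2.56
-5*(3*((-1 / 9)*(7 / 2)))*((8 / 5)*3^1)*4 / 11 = 112 / 11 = 10.18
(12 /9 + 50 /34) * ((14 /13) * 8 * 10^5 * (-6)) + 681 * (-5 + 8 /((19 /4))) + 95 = -4682298666 /323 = -14496280.70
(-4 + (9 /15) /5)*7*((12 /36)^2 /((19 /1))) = -679 /4275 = -0.16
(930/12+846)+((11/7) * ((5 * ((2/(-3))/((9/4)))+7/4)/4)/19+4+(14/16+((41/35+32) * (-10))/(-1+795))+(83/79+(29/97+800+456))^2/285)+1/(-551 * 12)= 251516557831659664997/38843785171426032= 6475.08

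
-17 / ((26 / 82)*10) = -697 / 130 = -5.36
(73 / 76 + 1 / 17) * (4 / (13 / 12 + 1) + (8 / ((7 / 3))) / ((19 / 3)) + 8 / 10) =3.32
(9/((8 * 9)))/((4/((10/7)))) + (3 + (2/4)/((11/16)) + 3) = 8343/1232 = 6.77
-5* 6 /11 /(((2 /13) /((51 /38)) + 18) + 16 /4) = -9945 /80641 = -0.12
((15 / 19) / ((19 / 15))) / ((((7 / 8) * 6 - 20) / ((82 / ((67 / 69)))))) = -5092200 / 1427033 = -3.57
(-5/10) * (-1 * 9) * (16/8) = 9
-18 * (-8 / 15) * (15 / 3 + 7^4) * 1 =115488 / 5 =23097.60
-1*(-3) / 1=3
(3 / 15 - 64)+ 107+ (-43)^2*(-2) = -18274 / 5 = -3654.80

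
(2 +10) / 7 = 12 / 7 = 1.71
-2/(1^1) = -2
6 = 6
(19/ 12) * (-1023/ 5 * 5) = -6479/ 4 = -1619.75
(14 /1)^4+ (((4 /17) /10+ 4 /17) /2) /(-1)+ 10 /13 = 42450387 /1105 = 38416.64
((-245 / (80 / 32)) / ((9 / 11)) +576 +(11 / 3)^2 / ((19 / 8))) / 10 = 39491 / 855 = 46.19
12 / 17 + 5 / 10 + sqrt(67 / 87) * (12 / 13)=4 * sqrt(5829) / 377 + 41 / 34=2.02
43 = 43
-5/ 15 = -1/ 3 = -0.33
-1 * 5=-5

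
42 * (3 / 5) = 126 / 5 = 25.20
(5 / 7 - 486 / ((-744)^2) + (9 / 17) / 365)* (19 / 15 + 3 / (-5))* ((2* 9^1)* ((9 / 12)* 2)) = 8593608879 / 667856560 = 12.87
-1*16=-16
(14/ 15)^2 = 196/ 225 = 0.87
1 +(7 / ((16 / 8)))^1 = 9 / 2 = 4.50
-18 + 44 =26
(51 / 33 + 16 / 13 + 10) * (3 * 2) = 10962 / 143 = 76.66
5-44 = -39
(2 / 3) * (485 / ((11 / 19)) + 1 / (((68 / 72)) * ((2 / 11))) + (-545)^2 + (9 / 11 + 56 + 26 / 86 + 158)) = 4793781602 / 24123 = 198722.45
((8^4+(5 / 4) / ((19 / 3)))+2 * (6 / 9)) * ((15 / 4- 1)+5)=28961347 / 912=31755.86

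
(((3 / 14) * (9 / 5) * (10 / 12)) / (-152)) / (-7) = 9 / 29792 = 0.00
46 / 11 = 4.18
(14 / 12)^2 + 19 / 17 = 1517 / 612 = 2.48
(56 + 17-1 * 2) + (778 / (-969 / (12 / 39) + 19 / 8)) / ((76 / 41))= 33897279 / 478325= 70.87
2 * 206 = 412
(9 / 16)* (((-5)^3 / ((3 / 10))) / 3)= -625 / 8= -78.12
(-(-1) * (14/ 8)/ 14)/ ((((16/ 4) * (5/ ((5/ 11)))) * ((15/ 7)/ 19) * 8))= 133/ 42240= 0.00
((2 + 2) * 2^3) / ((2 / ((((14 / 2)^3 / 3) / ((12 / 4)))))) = 5488 / 9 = 609.78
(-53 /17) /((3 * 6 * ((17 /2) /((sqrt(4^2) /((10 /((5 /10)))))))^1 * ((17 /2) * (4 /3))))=-53 /147390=-0.00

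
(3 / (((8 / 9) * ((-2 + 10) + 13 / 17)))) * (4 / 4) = 459 / 1192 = 0.39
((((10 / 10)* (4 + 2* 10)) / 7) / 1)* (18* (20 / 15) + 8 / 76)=10992 / 133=82.65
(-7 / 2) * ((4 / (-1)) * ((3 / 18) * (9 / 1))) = 21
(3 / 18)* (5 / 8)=5 / 48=0.10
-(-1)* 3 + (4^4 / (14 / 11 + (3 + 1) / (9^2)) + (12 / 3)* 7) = 132307 / 589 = 224.63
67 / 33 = 2.03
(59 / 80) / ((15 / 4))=0.20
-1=-1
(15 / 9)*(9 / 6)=5 / 2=2.50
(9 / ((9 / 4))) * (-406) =-1624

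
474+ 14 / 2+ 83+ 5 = 569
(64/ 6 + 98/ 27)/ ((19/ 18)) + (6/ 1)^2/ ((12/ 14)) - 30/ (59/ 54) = 94454/ 3363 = 28.09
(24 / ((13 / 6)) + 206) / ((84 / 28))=2822 / 39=72.36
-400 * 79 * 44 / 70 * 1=-139040 / 7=-19862.86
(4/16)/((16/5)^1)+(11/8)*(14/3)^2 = 17293/576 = 30.02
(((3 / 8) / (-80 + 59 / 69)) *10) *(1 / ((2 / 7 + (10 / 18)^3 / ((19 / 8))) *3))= -33450165 / 758030488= -0.04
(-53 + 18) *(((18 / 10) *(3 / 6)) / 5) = -63 / 10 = -6.30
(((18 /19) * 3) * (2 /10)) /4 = 27 /190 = 0.14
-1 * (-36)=36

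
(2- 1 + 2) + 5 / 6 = 23 / 6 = 3.83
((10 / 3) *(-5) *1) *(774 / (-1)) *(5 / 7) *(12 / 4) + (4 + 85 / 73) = 14128139 / 511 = 27648.02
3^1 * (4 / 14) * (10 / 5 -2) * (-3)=0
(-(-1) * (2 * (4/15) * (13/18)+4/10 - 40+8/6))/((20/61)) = -155977/1350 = -115.54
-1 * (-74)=74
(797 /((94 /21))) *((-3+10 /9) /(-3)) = 94843 /846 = 112.11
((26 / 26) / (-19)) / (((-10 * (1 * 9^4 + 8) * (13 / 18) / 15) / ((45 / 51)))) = 405 / 27583231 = 0.00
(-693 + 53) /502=-320 /251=-1.27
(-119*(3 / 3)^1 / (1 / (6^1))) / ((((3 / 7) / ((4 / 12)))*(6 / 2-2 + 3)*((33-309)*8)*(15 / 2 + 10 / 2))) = 833 / 165600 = 0.01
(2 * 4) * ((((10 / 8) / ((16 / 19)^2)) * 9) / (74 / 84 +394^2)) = 341145 / 417276736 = 0.00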